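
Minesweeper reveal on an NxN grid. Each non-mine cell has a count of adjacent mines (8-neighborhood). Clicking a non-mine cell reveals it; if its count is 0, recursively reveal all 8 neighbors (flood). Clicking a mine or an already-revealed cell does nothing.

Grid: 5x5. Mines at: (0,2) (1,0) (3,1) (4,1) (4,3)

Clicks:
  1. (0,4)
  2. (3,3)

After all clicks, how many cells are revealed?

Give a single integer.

Answer: 11

Derivation:
Click 1 (0,4) count=0: revealed 11 new [(0,3) (0,4) (1,2) (1,3) (1,4) (2,2) (2,3) (2,4) (3,2) (3,3) (3,4)] -> total=11
Click 2 (3,3) count=1: revealed 0 new [(none)] -> total=11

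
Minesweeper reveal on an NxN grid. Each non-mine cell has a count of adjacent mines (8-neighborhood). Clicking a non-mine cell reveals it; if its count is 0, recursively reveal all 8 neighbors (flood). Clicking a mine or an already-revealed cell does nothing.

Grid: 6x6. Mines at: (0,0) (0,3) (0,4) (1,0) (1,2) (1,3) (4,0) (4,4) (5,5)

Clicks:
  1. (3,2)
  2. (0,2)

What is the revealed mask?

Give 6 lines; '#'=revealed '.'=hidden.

Answer: ..#...
......
.###..
.###..
.###..
.###..

Derivation:
Click 1 (3,2) count=0: revealed 12 new [(2,1) (2,2) (2,3) (3,1) (3,2) (3,3) (4,1) (4,2) (4,3) (5,1) (5,2) (5,3)] -> total=12
Click 2 (0,2) count=3: revealed 1 new [(0,2)] -> total=13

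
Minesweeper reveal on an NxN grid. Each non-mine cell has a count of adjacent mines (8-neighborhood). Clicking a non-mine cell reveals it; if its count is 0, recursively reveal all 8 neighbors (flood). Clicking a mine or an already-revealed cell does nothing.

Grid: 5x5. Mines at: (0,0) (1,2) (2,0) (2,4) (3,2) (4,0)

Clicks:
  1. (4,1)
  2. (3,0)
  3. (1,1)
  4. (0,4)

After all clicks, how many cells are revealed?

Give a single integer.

Answer: 7

Derivation:
Click 1 (4,1) count=2: revealed 1 new [(4,1)] -> total=1
Click 2 (3,0) count=2: revealed 1 new [(3,0)] -> total=2
Click 3 (1,1) count=3: revealed 1 new [(1,1)] -> total=3
Click 4 (0,4) count=0: revealed 4 new [(0,3) (0,4) (1,3) (1,4)] -> total=7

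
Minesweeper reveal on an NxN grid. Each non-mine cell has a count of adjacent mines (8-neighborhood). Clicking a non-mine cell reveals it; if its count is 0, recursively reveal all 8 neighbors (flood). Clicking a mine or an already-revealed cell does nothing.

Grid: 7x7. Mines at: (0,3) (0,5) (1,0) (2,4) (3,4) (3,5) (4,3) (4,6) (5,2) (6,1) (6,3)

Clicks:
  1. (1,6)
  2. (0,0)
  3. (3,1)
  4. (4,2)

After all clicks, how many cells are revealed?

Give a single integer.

Click 1 (1,6) count=1: revealed 1 new [(1,6)] -> total=1
Click 2 (0,0) count=1: revealed 1 new [(0,0)] -> total=2
Click 3 (3,1) count=0: revealed 16 new [(1,1) (1,2) (1,3) (2,0) (2,1) (2,2) (2,3) (3,0) (3,1) (3,2) (3,3) (4,0) (4,1) (4,2) (5,0) (5,1)] -> total=18
Click 4 (4,2) count=2: revealed 0 new [(none)] -> total=18

Answer: 18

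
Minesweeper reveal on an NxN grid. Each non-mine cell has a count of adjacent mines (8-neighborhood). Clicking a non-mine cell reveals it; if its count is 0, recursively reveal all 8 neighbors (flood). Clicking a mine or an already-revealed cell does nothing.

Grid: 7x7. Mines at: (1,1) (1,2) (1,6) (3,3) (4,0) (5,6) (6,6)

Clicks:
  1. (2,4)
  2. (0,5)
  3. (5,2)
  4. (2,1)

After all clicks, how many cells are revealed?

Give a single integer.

Answer: 20

Derivation:
Click 1 (2,4) count=1: revealed 1 new [(2,4)] -> total=1
Click 2 (0,5) count=1: revealed 1 new [(0,5)] -> total=2
Click 3 (5,2) count=0: revealed 17 new [(4,1) (4,2) (4,3) (4,4) (4,5) (5,0) (5,1) (5,2) (5,3) (5,4) (5,5) (6,0) (6,1) (6,2) (6,3) (6,4) (6,5)] -> total=19
Click 4 (2,1) count=2: revealed 1 new [(2,1)] -> total=20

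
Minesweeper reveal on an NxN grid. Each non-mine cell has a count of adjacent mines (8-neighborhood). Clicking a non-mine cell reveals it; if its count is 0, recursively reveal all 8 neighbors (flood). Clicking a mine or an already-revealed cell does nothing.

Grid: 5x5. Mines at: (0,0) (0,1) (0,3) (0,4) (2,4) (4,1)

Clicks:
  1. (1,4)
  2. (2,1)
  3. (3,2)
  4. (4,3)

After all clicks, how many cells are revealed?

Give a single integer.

Answer: 17

Derivation:
Click 1 (1,4) count=3: revealed 1 new [(1,4)] -> total=1
Click 2 (2,1) count=0: revealed 12 new [(1,0) (1,1) (1,2) (1,3) (2,0) (2,1) (2,2) (2,3) (3,0) (3,1) (3,2) (3,3)] -> total=13
Click 3 (3,2) count=1: revealed 0 new [(none)] -> total=13
Click 4 (4,3) count=0: revealed 4 new [(3,4) (4,2) (4,3) (4,4)] -> total=17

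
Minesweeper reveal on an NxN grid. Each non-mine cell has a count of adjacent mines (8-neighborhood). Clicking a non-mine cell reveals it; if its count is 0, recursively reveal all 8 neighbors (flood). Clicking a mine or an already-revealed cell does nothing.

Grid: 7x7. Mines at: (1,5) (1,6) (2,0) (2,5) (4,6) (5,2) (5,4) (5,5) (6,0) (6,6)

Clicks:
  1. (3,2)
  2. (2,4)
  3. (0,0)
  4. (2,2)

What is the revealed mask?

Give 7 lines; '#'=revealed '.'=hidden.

Answer: #####..
#####..
.####..
.####..
.####..
.......
.......

Derivation:
Click 1 (3,2) count=0: revealed 22 new [(0,0) (0,1) (0,2) (0,3) (0,4) (1,0) (1,1) (1,2) (1,3) (1,4) (2,1) (2,2) (2,3) (2,4) (3,1) (3,2) (3,3) (3,4) (4,1) (4,2) (4,3) (4,4)] -> total=22
Click 2 (2,4) count=2: revealed 0 new [(none)] -> total=22
Click 3 (0,0) count=0: revealed 0 new [(none)] -> total=22
Click 4 (2,2) count=0: revealed 0 new [(none)] -> total=22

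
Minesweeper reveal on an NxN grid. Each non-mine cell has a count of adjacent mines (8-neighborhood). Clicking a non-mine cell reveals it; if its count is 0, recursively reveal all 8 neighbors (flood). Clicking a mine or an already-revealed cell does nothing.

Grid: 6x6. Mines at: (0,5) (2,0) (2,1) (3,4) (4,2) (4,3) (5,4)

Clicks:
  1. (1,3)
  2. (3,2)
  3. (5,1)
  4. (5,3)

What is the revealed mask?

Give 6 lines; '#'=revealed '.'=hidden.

Answer: #####.
#####.
..###.
..#...
......
.#.#..

Derivation:
Click 1 (1,3) count=0: revealed 13 new [(0,0) (0,1) (0,2) (0,3) (0,4) (1,0) (1,1) (1,2) (1,3) (1,4) (2,2) (2,3) (2,4)] -> total=13
Click 2 (3,2) count=3: revealed 1 new [(3,2)] -> total=14
Click 3 (5,1) count=1: revealed 1 new [(5,1)] -> total=15
Click 4 (5,3) count=3: revealed 1 new [(5,3)] -> total=16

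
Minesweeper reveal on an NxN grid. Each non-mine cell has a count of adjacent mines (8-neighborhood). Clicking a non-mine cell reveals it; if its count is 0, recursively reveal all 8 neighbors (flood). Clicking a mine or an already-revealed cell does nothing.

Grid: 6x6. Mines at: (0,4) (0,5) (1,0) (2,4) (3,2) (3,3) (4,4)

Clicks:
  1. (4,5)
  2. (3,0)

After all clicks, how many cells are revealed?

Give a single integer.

Answer: 13

Derivation:
Click 1 (4,5) count=1: revealed 1 new [(4,5)] -> total=1
Click 2 (3,0) count=0: revealed 12 new [(2,0) (2,1) (3,0) (3,1) (4,0) (4,1) (4,2) (4,3) (5,0) (5,1) (5,2) (5,3)] -> total=13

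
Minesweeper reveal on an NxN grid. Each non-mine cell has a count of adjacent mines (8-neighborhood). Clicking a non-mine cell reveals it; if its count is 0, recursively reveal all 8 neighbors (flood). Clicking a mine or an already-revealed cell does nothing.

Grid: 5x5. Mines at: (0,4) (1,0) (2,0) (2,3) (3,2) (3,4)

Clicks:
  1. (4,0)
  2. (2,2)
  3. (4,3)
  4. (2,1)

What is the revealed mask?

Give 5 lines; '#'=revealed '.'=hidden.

Click 1 (4,0) count=0: revealed 4 new [(3,0) (3,1) (4,0) (4,1)] -> total=4
Click 2 (2,2) count=2: revealed 1 new [(2,2)] -> total=5
Click 3 (4,3) count=2: revealed 1 new [(4,3)] -> total=6
Click 4 (2,1) count=3: revealed 1 new [(2,1)] -> total=7

Answer: .....
.....
.##..
##...
##.#.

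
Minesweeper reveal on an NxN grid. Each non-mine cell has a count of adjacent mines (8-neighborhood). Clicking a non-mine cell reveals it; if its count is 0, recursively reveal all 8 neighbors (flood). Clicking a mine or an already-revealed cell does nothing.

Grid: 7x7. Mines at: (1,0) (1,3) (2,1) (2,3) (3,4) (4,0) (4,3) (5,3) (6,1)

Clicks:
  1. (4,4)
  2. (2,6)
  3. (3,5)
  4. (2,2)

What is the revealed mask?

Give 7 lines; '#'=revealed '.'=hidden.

Click 1 (4,4) count=3: revealed 1 new [(4,4)] -> total=1
Click 2 (2,6) count=0: revealed 19 new [(0,4) (0,5) (0,6) (1,4) (1,5) (1,6) (2,4) (2,5) (2,6) (3,5) (3,6) (4,5) (4,6) (5,4) (5,5) (5,6) (6,4) (6,5) (6,6)] -> total=20
Click 3 (3,5) count=1: revealed 0 new [(none)] -> total=20
Click 4 (2,2) count=3: revealed 1 new [(2,2)] -> total=21

Answer: ....###
....###
..#.###
.....##
....###
....###
....###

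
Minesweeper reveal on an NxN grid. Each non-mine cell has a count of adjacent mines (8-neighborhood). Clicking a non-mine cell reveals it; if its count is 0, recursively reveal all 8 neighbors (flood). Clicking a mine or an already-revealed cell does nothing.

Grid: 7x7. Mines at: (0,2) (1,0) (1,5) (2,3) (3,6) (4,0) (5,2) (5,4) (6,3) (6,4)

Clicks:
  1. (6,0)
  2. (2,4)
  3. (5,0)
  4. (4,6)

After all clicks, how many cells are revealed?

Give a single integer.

Click 1 (6,0) count=0: revealed 4 new [(5,0) (5,1) (6,0) (6,1)] -> total=4
Click 2 (2,4) count=2: revealed 1 new [(2,4)] -> total=5
Click 3 (5,0) count=1: revealed 0 new [(none)] -> total=5
Click 4 (4,6) count=1: revealed 1 new [(4,6)] -> total=6

Answer: 6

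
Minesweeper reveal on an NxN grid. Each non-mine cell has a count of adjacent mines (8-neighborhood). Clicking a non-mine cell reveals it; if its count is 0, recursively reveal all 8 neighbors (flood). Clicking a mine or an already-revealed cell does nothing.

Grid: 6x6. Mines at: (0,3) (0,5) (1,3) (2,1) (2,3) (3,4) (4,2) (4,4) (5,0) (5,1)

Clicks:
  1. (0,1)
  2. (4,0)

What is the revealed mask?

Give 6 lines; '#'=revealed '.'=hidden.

Click 1 (0,1) count=0: revealed 6 new [(0,0) (0,1) (0,2) (1,0) (1,1) (1,2)] -> total=6
Click 2 (4,0) count=2: revealed 1 new [(4,0)] -> total=7

Answer: ###...
###...
......
......
#.....
......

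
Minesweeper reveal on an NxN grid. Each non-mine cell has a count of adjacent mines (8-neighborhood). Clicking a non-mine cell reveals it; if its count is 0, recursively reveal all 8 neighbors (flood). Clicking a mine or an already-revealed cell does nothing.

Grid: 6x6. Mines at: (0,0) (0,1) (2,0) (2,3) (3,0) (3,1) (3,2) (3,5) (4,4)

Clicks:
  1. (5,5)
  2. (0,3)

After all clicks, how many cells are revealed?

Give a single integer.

Answer: 11

Derivation:
Click 1 (5,5) count=1: revealed 1 new [(5,5)] -> total=1
Click 2 (0,3) count=0: revealed 10 new [(0,2) (0,3) (0,4) (0,5) (1,2) (1,3) (1,4) (1,5) (2,4) (2,5)] -> total=11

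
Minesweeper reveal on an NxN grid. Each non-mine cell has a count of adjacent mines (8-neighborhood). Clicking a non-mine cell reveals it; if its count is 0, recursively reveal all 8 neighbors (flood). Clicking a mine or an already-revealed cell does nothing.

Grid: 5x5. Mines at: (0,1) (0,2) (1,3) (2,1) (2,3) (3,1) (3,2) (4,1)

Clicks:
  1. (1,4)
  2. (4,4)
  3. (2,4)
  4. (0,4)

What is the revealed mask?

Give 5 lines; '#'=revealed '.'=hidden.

Click 1 (1,4) count=2: revealed 1 new [(1,4)] -> total=1
Click 2 (4,4) count=0: revealed 4 new [(3,3) (3,4) (4,3) (4,4)] -> total=5
Click 3 (2,4) count=2: revealed 1 new [(2,4)] -> total=6
Click 4 (0,4) count=1: revealed 1 new [(0,4)] -> total=7

Answer: ....#
....#
....#
...##
...##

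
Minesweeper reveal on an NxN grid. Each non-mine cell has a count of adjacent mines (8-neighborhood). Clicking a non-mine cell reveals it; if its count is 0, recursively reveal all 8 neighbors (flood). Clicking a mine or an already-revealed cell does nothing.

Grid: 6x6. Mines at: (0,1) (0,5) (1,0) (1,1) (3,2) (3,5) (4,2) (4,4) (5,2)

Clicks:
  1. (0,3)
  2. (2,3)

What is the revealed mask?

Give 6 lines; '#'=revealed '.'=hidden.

Answer: ..###.
..###.
..###.
......
......
......

Derivation:
Click 1 (0,3) count=0: revealed 9 new [(0,2) (0,3) (0,4) (1,2) (1,3) (1,4) (2,2) (2,3) (2,4)] -> total=9
Click 2 (2,3) count=1: revealed 0 new [(none)] -> total=9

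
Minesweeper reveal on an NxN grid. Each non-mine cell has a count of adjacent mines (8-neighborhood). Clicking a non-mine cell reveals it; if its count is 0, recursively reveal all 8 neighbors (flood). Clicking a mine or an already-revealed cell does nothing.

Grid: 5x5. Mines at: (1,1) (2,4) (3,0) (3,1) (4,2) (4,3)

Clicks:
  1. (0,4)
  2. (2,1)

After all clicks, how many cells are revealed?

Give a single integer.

Answer: 7

Derivation:
Click 1 (0,4) count=0: revealed 6 new [(0,2) (0,3) (0,4) (1,2) (1,3) (1,4)] -> total=6
Click 2 (2,1) count=3: revealed 1 new [(2,1)] -> total=7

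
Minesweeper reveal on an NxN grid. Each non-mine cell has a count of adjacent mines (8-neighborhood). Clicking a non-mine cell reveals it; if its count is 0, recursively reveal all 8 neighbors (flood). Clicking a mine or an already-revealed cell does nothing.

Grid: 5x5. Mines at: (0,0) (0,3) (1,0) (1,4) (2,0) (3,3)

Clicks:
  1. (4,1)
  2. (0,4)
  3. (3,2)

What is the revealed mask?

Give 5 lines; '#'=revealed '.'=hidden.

Click 1 (4,1) count=0: revealed 6 new [(3,0) (3,1) (3,2) (4,0) (4,1) (4,2)] -> total=6
Click 2 (0,4) count=2: revealed 1 new [(0,4)] -> total=7
Click 3 (3,2) count=1: revealed 0 new [(none)] -> total=7

Answer: ....#
.....
.....
###..
###..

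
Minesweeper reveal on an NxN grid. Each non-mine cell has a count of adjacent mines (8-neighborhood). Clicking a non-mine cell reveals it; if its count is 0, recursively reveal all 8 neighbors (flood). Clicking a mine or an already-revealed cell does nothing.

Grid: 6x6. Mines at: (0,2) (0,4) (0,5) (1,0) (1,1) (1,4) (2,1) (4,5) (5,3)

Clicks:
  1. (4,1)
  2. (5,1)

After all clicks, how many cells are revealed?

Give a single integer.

Answer: 9

Derivation:
Click 1 (4,1) count=0: revealed 9 new [(3,0) (3,1) (3,2) (4,0) (4,1) (4,2) (5,0) (5,1) (5,2)] -> total=9
Click 2 (5,1) count=0: revealed 0 new [(none)] -> total=9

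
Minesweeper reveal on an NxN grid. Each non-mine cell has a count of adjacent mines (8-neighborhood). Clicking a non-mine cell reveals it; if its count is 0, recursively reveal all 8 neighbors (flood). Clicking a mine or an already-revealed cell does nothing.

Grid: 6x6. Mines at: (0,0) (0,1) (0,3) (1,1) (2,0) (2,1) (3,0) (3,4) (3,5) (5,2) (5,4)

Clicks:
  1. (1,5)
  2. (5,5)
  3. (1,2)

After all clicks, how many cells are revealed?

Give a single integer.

Answer: 8

Derivation:
Click 1 (1,5) count=0: revealed 6 new [(0,4) (0,5) (1,4) (1,5) (2,4) (2,5)] -> total=6
Click 2 (5,5) count=1: revealed 1 new [(5,5)] -> total=7
Click 3 (1,2) count=4: revealed 1 new [(1,2)] -> total=8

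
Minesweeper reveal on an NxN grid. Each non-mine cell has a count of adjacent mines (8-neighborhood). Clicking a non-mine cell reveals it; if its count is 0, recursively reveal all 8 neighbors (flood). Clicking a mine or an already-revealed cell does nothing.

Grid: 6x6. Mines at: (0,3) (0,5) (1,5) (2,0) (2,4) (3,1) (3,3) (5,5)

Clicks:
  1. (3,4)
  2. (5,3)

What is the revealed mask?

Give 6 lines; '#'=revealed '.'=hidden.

Click 1 (3,4) count=2: revealed 1 new [(3,4)] -> total=1
Click 2 (5,3) count=0: revealed 10 new [(4,0) (4,1) (4,2) (4,3) (4,4) (5,0) (5,1) (5,2) (5,3) (5,4)] -> total=11

Answer: ......
......
......
....#.
#####.
#####.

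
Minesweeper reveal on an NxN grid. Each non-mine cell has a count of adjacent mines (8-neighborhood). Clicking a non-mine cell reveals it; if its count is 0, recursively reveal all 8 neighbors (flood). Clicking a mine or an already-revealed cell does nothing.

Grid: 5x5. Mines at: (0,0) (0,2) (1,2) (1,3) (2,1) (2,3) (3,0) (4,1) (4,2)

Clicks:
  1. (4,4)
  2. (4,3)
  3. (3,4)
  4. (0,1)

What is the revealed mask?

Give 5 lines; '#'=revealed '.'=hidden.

Click 1 (4,4) count=0: revealed 4 new [(3,3) (3,4) (4,3) (4,4)] -> total=4
Click 2 (4,3) count=1: revealed 0 new [(none)] -> total=4
Click 3 (3,4) count=1: revealed 0 new [(none)] -> total=4
Click 4 (0,1) count=3: revealed 1 new [(0,1)] -> total=5

Answer: .#...
.....
.....
...##
...##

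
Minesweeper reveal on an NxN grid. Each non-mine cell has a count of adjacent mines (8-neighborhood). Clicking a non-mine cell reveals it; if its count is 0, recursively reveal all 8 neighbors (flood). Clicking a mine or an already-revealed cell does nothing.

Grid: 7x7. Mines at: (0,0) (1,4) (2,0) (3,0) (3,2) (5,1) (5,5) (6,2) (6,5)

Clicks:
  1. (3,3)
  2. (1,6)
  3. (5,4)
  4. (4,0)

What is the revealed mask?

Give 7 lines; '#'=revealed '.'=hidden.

Answer: .....##
.....##
...####
...####
#..####
....#..
.......

Derivation:
Click 1 (3,3) count=1: revealed 1 new [(3,3)] -> total=1
Click 2 (1,6) count=0: revealed 15 new [(0,5) (0,6) (1,5) (1,6) (2,3) (2,4) (2,5) (2,6) (3,4) (3,5) (3,6) (4,3) (4,4) (4,5) (4,6)] -> total=16
Click 3 (5,4) count=2: revealed 1 new [(5,4)] -> total=17
Click 4 (4,0) count=2: revealed 1 new [(4,0)] -> total=18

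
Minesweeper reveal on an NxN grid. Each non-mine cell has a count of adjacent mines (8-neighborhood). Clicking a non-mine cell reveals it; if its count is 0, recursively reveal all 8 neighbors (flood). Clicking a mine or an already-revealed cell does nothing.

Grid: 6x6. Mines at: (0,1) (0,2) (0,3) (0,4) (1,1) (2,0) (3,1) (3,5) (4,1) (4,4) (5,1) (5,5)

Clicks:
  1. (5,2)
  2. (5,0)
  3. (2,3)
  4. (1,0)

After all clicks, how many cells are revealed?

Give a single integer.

Answer: 12

Derivation:
Click 1 (5,2) count=2: revealed 1 new [(5,2)] -> total=1
Click 2 (5,0) count=2: revealed 1 new [(5,0)] -> total=2
Click 3 (2,3) count=0: revealed 9 new [(1,2) (1,3) (1,4) (2,2) (2,3) (2,4) (3,2) (3,3) (3,4)] -> total=11
Click 4 (1,0) count=3: revealed 1 new [(1,0)] -> total=12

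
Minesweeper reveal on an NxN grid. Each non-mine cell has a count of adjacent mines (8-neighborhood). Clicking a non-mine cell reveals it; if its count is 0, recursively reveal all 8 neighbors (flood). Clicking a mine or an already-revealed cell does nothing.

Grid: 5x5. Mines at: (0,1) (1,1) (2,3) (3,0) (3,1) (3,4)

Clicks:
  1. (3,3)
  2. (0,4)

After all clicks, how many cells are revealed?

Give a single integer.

Answer: 7

Derivation:
Click 1 (3,3) count=2: revealed 1 new [(3,3)] -> total=1
Click 2 (0,4) count=0: revealed 6 new [(0,2) (0,3) (0,4) (1,2) (1,3) (1,4)] -> total=7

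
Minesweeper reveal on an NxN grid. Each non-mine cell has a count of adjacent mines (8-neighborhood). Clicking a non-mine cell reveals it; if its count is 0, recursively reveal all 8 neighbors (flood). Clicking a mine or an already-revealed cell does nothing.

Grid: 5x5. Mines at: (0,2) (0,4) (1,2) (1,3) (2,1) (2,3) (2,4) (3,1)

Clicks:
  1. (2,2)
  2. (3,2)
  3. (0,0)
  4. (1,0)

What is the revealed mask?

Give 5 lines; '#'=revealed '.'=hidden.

Click 1 (2,2) count=5: revealed 1 new [(2,2)] -> total=1
Click 2 (3,2) count=3: revealed 1 new [(3,2)] -> total=2
Click 3 (0,0) count=0: revealed 4 new [(0,0) (0,1) (1,0) (1,1)] -> total=6
Click 4 (1,0) count=1: revealed 0 new [(none)] -> total=6

Answer: ##...
##...
..#..
..#..
.....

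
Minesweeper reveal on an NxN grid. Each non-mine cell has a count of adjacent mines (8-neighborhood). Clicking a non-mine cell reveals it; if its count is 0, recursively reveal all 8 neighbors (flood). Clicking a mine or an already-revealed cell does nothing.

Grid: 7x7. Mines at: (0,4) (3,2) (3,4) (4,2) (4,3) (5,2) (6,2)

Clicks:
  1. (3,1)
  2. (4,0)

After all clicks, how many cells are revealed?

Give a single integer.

Click 1 (3,1) count=2: revealed 1 new [(3,1)] -> total=1
Click 2 (4,0) count=0: revealed 19 new [(0,0) (0,1) (0,2) (0,3) (1,0) (1,1) (1,2) (1,3) (2,0) (2,1) (2,2) (2,3) (3,0) (4,0) (4,1) (5,0) (5,1) (6,0) (6,1)] -> total=20

Answer: 20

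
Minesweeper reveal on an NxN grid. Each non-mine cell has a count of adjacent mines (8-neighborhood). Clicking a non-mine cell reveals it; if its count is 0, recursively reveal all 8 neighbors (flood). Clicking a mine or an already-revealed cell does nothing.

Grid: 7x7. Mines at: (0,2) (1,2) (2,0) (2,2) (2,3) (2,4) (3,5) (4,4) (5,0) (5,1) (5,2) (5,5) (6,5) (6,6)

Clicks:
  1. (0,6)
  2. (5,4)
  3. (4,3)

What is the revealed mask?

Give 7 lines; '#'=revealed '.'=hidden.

Click 1 (0,6) count=0: revealed 10 new [(0,3) (0,4) (0,5) (0,6) (1,3) (1,4) (1,5) (1,6) (2,5) (2,6)] -> total=10
Click 2 (5,4) count=3: revealed 1 new [(5,4)] -> total=11
Click 3 (4,3) count=2: revealed 1 new [(4,3)] -> total=12

Answer: ...####
...####
.....##
.......
...#...
....#..
.......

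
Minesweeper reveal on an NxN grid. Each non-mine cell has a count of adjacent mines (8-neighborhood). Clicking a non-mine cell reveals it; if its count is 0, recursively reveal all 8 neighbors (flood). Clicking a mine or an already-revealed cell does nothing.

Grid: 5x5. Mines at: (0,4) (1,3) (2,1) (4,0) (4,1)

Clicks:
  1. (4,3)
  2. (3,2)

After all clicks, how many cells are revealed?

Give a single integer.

Answer: 9

Derivation:
Click 1 (4,3) count=0: revealed 9 new [(2,2) (2,3) (2,4) (3,2) (3,3) (3,4) (4,2) (4,3) (4,4)] -> total=9
Click 2 (3,2) count=2: revealed 0 new [(none)] -> total=9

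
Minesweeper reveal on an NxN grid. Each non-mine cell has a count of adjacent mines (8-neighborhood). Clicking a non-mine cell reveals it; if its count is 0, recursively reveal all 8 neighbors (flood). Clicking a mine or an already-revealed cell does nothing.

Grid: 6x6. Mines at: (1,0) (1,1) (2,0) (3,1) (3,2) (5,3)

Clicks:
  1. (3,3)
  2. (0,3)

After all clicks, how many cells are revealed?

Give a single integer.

Answer: 20

Derivation:
Click 1 (3,3) count=1: revealed 1 new [(3,3)] -> total=1
Click 2 (0,3) count=0: revealed 19 new [(0,2) (0,3) (0,4) (0,5) (1,2) (1,3) (1,4) (1,5) (2,2) (2,3) (2,4) (2,5) (3,4) (3,5) (4,3) (4,4) (4,5) (5,4) (5,5)] -> total=20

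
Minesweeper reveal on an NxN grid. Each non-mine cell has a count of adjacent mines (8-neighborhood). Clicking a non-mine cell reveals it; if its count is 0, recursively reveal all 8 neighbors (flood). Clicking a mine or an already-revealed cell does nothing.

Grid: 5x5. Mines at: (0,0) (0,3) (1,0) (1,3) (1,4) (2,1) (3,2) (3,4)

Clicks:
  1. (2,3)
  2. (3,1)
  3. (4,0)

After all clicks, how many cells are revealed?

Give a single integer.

Answer: 5

Derivation:
Click 1 (2,3) count=4: revealed 1 new [(2,3)] -> total=1
Click 2 (3,1) count=2: revealed 1 new [(3,1)] -> total=2
Click 3 (4,0) count=0: revealed 3 new [(3,0) (4,0) (4,1)] -> total=5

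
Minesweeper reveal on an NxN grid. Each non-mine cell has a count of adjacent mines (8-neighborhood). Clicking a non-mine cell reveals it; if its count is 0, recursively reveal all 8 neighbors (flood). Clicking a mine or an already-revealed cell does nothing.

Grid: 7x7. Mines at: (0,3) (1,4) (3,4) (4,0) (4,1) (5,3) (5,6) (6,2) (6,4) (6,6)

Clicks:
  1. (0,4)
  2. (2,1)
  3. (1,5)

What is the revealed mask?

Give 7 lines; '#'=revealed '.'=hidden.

Click 1 (0,4) count=2: revealed 1 new [(0,4)] -> total=1
Click 2 (2,1) count=0: revealed 15 new [(0,0) (0,1) (0,2) (1,0) (1,1) (1,2) (1,3) (2,0) (2,1) (2,2) (2,3) (3,0) (3,1) (3,2) (3,3)] -> total=16
Click 3 (1,5) count=1: revealed 1 new [(1,5)] -> total=17

Answer: ###.#..
####.#.
####...
####...
.......
.......
.......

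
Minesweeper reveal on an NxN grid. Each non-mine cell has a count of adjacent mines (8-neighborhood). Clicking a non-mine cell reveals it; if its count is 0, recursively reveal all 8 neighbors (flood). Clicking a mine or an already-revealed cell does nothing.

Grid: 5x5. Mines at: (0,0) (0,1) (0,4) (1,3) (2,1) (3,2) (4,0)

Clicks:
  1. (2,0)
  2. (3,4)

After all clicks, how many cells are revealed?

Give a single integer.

Answer: 7

Derivation:
Click 1 (2,0) count=1: revealed 1 new [(2,0)] -> total=1
Click 2 (3,4) count=0: revealed 6 new [(2,3) (2,4) (3,3) (3,4) (4,3) (4,4)] -> total=7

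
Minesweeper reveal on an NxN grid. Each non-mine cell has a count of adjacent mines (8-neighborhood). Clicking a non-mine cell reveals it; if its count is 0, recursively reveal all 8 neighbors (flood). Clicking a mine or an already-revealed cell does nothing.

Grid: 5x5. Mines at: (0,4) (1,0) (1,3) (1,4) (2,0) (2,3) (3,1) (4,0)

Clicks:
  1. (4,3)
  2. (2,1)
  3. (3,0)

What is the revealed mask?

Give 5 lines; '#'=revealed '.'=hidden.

Answer: .....
.....
.#...
#.###
..###

Derivation:
Click 1 (4,3) count=0: revealed 6 new [(3,2) (3,3) (3,4) (4,2) (4,3) (4,4)] -> total=6
Click 2 (2,1) count=3: revealed 1 new [(2,1)] -> total=7
Click 3 (3,0) count=3: revealed 1 new [(3,0)] -> total=8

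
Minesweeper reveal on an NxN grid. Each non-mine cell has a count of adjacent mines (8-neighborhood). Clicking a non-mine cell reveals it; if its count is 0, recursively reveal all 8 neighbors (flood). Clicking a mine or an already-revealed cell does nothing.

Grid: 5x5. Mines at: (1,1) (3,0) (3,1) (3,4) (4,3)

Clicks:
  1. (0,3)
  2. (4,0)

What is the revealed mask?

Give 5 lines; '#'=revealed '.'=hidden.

Answer: ..###
..###
..###
.....
#....

Derivation:
Click 1 (0,3) count=0: revealed 9 new [(0,2) (0,3) (0,4) (1,2) (1,3) (1,4) (2,2) (2,3) (2,4)] -> total=9
Click 2 (4,0) count=2: revealed 1 new [(4,0)] -> total=10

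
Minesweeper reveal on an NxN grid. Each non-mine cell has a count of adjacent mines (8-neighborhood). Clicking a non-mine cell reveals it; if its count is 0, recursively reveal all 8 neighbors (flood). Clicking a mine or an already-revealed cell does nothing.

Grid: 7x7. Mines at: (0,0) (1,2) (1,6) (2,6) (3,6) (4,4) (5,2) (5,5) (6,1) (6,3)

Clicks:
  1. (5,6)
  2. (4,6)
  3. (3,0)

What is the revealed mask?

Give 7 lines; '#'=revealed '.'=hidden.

Click 1 (5,6) count=1: revealed 1 new [(5,6)] -> total=1
Click 2 (4,6) count=2: revealed 1 new [(4,6)] -> total=2
Click 3 (3,0) count=0: revealed 16 new [(1,0) (1,1) (2,0) (2,1) (2,2) (2,3) (3,0) (3,1) (3,2) (3,3) (4,0) (4,1) (4,2) (4,3) (5,0) (5,1)] -> total=18

Answer: .......
##.....
####...
####...
####..#
##....#
.......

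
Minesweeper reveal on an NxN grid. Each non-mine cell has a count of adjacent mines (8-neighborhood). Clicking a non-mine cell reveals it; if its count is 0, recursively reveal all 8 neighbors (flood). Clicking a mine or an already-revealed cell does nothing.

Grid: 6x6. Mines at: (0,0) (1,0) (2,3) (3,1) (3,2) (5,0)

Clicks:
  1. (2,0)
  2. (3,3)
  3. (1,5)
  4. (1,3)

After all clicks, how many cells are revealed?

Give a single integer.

Click 1 (2,0) count=2: revealed 1 new [(2,0)] -> total=1
Click 2 (3,3) count=2: revealed 1 new [(3,3)] -> total=2
Click 3 (1,5) count=0: revealed 24 new [(0,1) (0,2) (0,3) (0,4) (0,5) (1,1) (1,2) (1,3) (1,4) (1,5) (2,4) (2,5) (3,4) (3,5) (4,1) (4,2) (4,3) (4,4) (4,5) (5,1) (5,2) (5,3) (5,4) (5,5)] -> total=26
Click 4 (1,3) count=1: revealed 0 new [(none)] -> total=26

Answer: 26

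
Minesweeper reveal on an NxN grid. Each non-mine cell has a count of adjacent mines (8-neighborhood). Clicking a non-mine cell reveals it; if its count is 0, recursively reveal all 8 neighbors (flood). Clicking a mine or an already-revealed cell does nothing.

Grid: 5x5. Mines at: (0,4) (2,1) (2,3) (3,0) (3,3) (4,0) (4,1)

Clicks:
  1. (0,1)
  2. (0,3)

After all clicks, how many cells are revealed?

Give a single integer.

Click 1 (0,1) count=0: revealed 8 new [(0,0) (0,1) (0,2) (0,3) (1,0) (1,1) (1,2) (1,3)] -> total=8
Click 2 (0,3) count=1: revealed 0 new [(none)] -> total=8

Answer: 8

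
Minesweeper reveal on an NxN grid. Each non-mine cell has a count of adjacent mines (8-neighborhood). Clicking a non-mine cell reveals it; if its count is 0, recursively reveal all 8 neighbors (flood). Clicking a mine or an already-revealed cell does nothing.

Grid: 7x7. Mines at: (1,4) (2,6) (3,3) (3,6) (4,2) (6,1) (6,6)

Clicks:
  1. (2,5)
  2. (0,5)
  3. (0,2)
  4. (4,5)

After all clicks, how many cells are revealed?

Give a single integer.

Click 1 (2,5) count=3: revealed 1 new [(2,5)] -> total=1
Click 2 (0,5) count=1: revealed 1 new [(0,5)] -> total=2
Click 3 (0,2) count=0: revealed 19 new [(0,0) (0,1) (0,2) (0,3) (1,0) (1,1) (1,2) (1,3) (2,0) (2,1) (2,2) (2,3) (3,0) (3,1) (3,2) (4,0) (4,1) (5,0) (5,1)] -> total=21
Click 4 (4,5) count=1: revealed 1 new [(4,5)] -> total=22

Answer: 22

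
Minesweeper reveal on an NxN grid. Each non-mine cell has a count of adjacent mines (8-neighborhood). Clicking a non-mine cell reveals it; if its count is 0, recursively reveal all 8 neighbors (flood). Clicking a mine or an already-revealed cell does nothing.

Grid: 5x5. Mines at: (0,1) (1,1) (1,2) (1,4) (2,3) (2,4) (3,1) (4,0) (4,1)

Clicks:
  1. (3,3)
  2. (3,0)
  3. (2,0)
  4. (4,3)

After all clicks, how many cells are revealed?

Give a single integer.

Answer: 8

Derivation:
Click 1 (3,3) count=2: revealed 1 new [(3,3)] -> total=1
Click 2 (3,0) count=3: revealed 1 new [(3,0)] -> total=2
Click 3 (2,0) count=2: revealed 1 new [(2,0)] -> total=3
Click 4 (4,3) count=0: revealed 5 new [(3,2) (3,4) (4,2) (4,3) (4,4)] -> total=8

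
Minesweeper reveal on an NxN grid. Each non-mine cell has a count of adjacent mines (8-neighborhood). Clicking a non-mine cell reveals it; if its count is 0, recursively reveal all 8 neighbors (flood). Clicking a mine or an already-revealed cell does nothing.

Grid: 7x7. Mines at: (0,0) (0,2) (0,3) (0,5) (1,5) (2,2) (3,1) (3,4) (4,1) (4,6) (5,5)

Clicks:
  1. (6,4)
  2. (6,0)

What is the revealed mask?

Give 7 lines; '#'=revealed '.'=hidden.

Click 1 (6,4) count=1: revealed 1 new [(6,4)] -> total=1
Click 2 (6,0) count=0: revealed 12 new [(4,2) (4,3) (4,4) (5,0) (5,1) (5,2) (5,3) (5,4) (6,0) (6,1) (6,2) (6,3)] -> total=13

Answer: .......
.......
.......
.......
..###..
#####..
#####..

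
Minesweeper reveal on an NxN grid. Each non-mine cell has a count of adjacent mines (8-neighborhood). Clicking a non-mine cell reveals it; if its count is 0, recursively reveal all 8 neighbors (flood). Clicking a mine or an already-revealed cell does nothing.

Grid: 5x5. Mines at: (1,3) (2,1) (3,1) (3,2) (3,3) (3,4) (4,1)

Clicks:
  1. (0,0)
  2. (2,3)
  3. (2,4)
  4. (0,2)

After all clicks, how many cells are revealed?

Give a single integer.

Answer: 8

Derivation:
Click 1 (0,0) count=0: revealed 6 new [(0,0) (0,1) (0,2) (1,0) (1,1) (1,2)] -> total=6
Click 2 (2,3) count=4: revealed 1 new [(2,3)] -> total=7
Click 3 (2,4) count=3: revealed 1 new [(2,4)] -> total=8
Click 4 (0,2) count=1: revealed 0 new [(none)] -> total=8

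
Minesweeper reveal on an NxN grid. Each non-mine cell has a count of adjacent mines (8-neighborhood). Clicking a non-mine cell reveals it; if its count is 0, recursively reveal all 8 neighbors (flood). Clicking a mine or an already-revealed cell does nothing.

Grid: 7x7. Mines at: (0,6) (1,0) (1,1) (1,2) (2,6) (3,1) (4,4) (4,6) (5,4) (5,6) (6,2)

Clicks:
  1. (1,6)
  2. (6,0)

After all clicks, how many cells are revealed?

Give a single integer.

Answer: 7

Derivation:
Click 1 (1,6) count=2: revealed 1 new [(1,6)] -> total=1
Click 2 (6,0) count=0: revealed 6 new [(4,0) (4,1) (5,0) (5,1) (6,0) (6,1)] -> total=7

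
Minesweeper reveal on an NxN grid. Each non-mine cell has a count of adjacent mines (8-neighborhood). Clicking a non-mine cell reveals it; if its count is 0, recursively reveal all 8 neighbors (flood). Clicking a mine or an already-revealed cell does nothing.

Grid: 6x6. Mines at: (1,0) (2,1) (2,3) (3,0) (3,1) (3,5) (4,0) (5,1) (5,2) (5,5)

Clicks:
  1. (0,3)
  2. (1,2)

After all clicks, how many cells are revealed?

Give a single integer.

Click 1 (0,3) count=0: revealed 12 new [(0,1) (0,2) (0,3) (0,4) (0,5) (1,1) (1,2) (1,3) (1,4) (1,5) (2,4) (2,5)] -> total=12
Click 2 (1,2) count=2: revealed 0 new [(none)] -> total=12

Answer: 12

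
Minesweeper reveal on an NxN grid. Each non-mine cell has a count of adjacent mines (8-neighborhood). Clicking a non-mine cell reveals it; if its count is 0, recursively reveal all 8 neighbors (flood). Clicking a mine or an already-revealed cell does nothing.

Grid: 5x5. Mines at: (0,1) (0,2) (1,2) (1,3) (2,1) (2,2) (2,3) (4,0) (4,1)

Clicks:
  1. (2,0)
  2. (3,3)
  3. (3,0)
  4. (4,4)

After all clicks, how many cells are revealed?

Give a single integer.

Click 1 (2,0) count=1: revealed 1 new [(2,0)] -> total=1
Click 2 (3,3) count=2: revealed 1 new [(3,3)] -> total=2
Click 3 (3,0) count=3: revealed 1 new [(3,0)] -> total=3
Click 4 (4,4) count=0: revealed 5 new [(3,2) (3,4) (4,2) (4,3) (4,4)] -> total=8

Answer: 8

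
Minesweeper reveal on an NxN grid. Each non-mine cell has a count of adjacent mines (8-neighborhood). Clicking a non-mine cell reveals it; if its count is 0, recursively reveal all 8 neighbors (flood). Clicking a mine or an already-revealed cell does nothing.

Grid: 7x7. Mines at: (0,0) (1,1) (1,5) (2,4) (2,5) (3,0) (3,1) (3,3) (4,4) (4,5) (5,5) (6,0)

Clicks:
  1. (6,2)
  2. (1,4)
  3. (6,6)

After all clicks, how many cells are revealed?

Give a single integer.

Answer: 13

Derivation:
Click 1 (6,2) count=0: revealed 11 new [(4,1) (4,2) (4,3) (5,1) (5,2) (5,3) (5,4) (6,1) (6,2) (6,3) (6,4)] -> total=11
Click 2 (1,4) count=3: revealed 1 new [(1,4)] -> total=12
Click 3 (6,6) count=1: revealed 1 new [(6,6)] -> total=13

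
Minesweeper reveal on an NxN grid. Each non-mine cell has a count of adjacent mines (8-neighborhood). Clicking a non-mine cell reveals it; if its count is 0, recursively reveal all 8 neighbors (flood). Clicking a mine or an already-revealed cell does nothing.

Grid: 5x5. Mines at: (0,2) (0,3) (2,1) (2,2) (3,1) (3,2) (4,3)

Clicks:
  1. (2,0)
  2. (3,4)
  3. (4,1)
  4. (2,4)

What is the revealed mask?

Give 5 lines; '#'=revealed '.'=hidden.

Click 1 (2,0) count=2: revealed 1 new [(2,0)] -> total=1
Click 2 (3,4) count=1: revealed 1 new [(3,4)] -> total=2
Click 3 (4,1) count=2: revealed 1 new [(4,1)] -> total=3
Click 4 (2,4) count=0: revealed 5 new [(1,3) (1,4) (2,3) (2,4) (3,3)] -> total=8

Answer: .....
...##
#..##
...##
.#...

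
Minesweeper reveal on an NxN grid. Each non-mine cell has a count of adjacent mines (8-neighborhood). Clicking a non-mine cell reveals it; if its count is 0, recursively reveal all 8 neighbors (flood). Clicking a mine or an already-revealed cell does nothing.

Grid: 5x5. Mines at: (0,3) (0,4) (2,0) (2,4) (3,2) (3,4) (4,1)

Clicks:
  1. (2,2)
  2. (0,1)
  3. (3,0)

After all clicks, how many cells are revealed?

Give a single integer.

Answer: 8

Derivation:
Click 1 (2,2) count=1: revealed 1 new [(2,2)] -> total=1
Click 2 (0,1) count=0: revealed 6 new [(0,0) (0,1) (0,2) (1,0) (1,1) (1,2)] -> total=7
Click 3 (3,0) count=2: revealed 1 new [(3,0)] -> total=8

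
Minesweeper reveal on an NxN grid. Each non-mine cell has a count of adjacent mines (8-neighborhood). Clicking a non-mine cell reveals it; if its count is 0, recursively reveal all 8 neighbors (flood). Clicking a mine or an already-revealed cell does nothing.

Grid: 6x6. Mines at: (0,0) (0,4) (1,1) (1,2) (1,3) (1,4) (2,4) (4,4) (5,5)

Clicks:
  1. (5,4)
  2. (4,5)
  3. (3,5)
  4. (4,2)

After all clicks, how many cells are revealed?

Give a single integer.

Click 1 (5,4) count=2: revealed 1 new [(5,4)] -> total=1
Click 2 (4,5) count=2: revealed 1 new [(4,5)] -> total=2
Click 3 (3,5) count=2: revealed 1 new [(3,5)] -> total=3
Click 4 (4,2) count=0: revealed 16 new [(2,0) (2,1) (2,2) (2,3) (3,0) (3,1) (3,2) (3,3) (4,0) (4,1) (4,2) (4,3) (5,0) (5,1) (5,2) (5,3)] -> total=19

Answer: 19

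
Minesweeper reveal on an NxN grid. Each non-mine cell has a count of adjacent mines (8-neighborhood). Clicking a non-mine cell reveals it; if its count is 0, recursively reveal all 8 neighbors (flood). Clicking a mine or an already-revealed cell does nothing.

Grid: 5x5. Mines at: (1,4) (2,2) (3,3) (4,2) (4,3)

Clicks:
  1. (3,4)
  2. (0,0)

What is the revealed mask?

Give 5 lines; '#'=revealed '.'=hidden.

Answer: ####.
####.
##...
##..#
##...

Derivation:
Click 1 (3,4) count=2: revealed 1 new [(3,4)] -> total=1
Click 2 (0,0) count=0: revealed 14 new [(0,0) (0,1) (0,2) (0,3) (1,0) (1,1) (1,2) (1,3) (2,0) (2,1) (3,0) (3,1) (4,0) (4,1)] -> total=15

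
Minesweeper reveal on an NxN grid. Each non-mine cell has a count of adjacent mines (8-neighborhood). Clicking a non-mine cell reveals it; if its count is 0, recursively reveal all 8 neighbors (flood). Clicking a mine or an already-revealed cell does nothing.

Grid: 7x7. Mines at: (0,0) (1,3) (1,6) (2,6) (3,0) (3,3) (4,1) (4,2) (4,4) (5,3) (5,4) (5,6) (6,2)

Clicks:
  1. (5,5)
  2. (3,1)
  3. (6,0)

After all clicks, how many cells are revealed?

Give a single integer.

Click 1 (5,5) count=3: revealed 1 new [(5,5)] -> total=1
Click 2 (3,1) count=3: revealed 1 new [(3,1)] -> total=2
Click 3 (6,0) count=0: revealed 4 new [(5,0) (5,1) (6,0) (6,1)] -> total=6

Answer: 6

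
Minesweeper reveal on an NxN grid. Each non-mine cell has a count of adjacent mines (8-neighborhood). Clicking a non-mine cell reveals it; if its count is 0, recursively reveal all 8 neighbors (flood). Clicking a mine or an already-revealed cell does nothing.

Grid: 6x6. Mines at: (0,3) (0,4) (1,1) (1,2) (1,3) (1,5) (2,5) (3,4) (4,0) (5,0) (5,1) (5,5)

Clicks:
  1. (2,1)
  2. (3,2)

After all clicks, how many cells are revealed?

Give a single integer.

Answer: 9

Derivation:
Click 1 (2,1) count=2: revealed 1 new [(2,1)] -> total=1
Click 2 (3,2) count=0: revealed 8 new [(2,2) (2,3) (3,1) (3,2) (3,3) (4,1) (4,2) (4,3)] -> total=9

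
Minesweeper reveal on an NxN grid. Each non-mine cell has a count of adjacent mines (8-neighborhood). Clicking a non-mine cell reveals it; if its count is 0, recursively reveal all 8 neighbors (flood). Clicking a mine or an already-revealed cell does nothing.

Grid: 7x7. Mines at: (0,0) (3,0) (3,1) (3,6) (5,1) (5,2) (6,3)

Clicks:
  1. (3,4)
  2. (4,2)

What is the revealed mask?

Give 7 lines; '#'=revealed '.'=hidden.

Click 1 (3,4) count=0: revealed 34 new [(0,1) (0,2) (0,3) (0,4) (0,5) (0,6) (1,1) (1,2) (1,3) (1,4) (1,5) (1,6) (2,1) (2,2) (2,3) (2,4) (2,5) (2,6) (3,2) (3,3) (3,4) (3,5) (4,2) (4,3) (4,4) (4,5) (4,6) (5,3) (5,4) (5,5) (5,6) (6,4) (6,5) (6,6)] -> total=34
Click 2 (4,2) count=3: revealed 0 new [(none)] -> total=34

Answer: .######
.######
.######
..####.
..#####
...####
....###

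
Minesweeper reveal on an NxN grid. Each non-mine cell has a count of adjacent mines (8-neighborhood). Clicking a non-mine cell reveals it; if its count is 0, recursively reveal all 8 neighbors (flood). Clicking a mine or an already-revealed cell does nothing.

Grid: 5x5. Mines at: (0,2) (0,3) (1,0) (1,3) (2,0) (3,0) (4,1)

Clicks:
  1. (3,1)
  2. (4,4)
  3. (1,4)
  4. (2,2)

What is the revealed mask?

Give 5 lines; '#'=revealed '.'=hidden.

Click 1 (3,1) count=3: revealed 1 new [(3,1)] -> total=1
Click 2 (4,4) count=0: revealed 9 new [(2,2) (2,3) (2,4) (3,2) (3,3) (3,4) (4,2) (4,3) (4,4)] -> total=10
Click 3 (1,4) count=2: revealed 1 new [(1,4)] -> total=11
Click 4 (2,2) count=1: revealed 0 new [(none)] -> total=11

Answer: .....
....#
..###
.####
..###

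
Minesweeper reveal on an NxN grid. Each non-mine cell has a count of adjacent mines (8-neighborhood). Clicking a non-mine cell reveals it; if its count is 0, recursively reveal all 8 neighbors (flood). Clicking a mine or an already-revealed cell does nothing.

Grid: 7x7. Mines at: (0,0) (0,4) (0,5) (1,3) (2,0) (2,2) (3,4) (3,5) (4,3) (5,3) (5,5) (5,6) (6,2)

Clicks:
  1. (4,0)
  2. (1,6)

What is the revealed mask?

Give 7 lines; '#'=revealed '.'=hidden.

Answer: .......
......#
.......
###....
###....
###....
##.....

Derivation:
Click 1 (4,0) count=0: revealed 11 new [(3,0) (3,1) (3,2) (4,0) (4,1) (4,2) (5,0) (5,1) (5,2) (6,0) (6,1)] -> total=11
Click 2 (1,6) count=1: revealed 1 new [(1,6)] -> total=12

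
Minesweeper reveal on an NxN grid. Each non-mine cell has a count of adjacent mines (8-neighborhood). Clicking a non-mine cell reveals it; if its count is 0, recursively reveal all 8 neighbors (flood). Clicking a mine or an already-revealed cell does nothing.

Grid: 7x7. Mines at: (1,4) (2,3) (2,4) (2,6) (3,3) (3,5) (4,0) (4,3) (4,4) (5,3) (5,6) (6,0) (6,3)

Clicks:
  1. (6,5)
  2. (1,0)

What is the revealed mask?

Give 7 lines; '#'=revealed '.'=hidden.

Click 1 (6,5) count=1: revealed 1 new [(6,5)] -> total=1
Click 2 (1,0) count=0: revealed 14 new [(0,0) (0,1) (0,2) (0,3) (1,0) (1,1) (1,2) (1,3) (2,0) (2,1) (2,2) (3,0) (3,1) (3,2)] -> total=15

Answer: ####...
####...
###....
###....
.......
.......
.....#.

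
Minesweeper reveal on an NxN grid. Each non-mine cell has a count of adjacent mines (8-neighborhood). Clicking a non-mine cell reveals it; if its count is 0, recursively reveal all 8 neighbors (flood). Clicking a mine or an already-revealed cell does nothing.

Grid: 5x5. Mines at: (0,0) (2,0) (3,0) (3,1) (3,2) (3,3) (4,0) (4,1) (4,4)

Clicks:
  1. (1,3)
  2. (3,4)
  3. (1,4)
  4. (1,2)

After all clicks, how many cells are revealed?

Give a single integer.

Click 1 (1,3) count=0: revealed 12 new [(0,1) (0,2) (0,3) (0,4) (1,1) (1,2) (1,3) (1,4) (2,1) (2,2) (2,3) (2,4)] -> total=12
Click 2 (3,4) count=2: revealed 1 new [(3,4)] -> total=13
Click 3 (1,4) count=0: revealed 0 new [(none)] -> total=13
Click 4 (1,2) count=0: revealed 0 new [(none)] -> total=13

Answer: 13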